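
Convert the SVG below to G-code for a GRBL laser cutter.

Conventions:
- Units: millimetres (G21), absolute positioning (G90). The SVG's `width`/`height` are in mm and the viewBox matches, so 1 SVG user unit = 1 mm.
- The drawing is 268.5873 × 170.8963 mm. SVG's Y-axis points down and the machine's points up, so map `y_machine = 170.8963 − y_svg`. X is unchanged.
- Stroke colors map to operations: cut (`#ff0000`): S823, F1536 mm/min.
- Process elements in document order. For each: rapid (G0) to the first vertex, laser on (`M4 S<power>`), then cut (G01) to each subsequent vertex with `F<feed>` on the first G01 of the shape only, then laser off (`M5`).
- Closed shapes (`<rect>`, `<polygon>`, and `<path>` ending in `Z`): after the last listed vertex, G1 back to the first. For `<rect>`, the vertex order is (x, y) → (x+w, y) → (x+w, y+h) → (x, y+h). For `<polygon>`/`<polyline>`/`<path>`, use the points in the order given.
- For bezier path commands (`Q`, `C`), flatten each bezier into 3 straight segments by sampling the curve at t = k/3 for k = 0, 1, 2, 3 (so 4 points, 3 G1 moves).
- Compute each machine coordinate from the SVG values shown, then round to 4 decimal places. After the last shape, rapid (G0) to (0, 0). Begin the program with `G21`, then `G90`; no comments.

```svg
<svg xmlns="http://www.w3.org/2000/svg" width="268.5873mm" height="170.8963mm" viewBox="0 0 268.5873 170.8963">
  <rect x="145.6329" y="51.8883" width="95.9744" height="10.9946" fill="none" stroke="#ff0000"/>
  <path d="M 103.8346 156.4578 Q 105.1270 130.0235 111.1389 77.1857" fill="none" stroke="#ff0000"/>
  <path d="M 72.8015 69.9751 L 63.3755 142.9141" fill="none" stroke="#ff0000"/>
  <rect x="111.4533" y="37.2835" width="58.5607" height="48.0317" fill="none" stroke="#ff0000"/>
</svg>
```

Since the viewBox matches the mm dimensions, user units are millimetres directly. The only transform is the Y-flip y_m = 170.8963 − y_svg.

Shape 1 is a rectangle drawn with `<rect>`. Its stroke #ff0000 means cut at S823, F1536. After flipping Y the toolpath is (145.6329,119.0080) → (241.6073,119.0080) → (241.6073,108.0134) → (145.6329,108.0134) → (145.6329,119.0080), returning to the start.

Shape 2 is a quadratic bezier drawn with `<path>`. Its stroke #ff0000 means cut at S823, F1536. After flipping Y the toolpath is (103.8346,14.4385) → (105.2206,34.9951) → (107.6554,61.4191) → (111.1389,93.7106).

Shape 3 is a line segment drawn with `<path>`. Its stroke #ff0000 means cut at S823, F1536. After flipping Y the toolpath is (72.8015,100.9212) → (63.3755,27.9822).

Shape 4 is a rectangle drawn with `<rect>`. Its stroke #ff0000 means cut at S823, F1536. After flipping Y the toolpath is (111.4533,133.6128) → (170.0140,133.6128) → (170.0140,85.5811) → (111.4533,85.5811) → (111.4533,133.6128), returning to the start.

G21
G90
G0 X145.6329 Y119.0080
M4 S823
G01 X241.6073 Y119.0080 F1536
G01 X241.6073 Y108.0134
G01 X145.6329 Y108.0134
G01 X145.6329 Y119.0080
M5
G0 X103.8346 Y14.4385
M4 S823
G01 X105.2206 Y34.9951 F1536
G01 X107.6554 Y61.4191
G01 X111.1389 Y93.7106
M5
G0 X72.8015 Y100.9212
M4 S823
G01 X63.3755 Y27.9822 F1536
M5
G0 X111.4533 Y133.6128
M4 S823
G01 X170.0140 Y133.6128 F1536
G01 X170.0140 Y85.5811
G01 X111.4533 Y85.5811
G01 X111.4533 Y133.6128
M5
G0 X0.0000 Y0.0000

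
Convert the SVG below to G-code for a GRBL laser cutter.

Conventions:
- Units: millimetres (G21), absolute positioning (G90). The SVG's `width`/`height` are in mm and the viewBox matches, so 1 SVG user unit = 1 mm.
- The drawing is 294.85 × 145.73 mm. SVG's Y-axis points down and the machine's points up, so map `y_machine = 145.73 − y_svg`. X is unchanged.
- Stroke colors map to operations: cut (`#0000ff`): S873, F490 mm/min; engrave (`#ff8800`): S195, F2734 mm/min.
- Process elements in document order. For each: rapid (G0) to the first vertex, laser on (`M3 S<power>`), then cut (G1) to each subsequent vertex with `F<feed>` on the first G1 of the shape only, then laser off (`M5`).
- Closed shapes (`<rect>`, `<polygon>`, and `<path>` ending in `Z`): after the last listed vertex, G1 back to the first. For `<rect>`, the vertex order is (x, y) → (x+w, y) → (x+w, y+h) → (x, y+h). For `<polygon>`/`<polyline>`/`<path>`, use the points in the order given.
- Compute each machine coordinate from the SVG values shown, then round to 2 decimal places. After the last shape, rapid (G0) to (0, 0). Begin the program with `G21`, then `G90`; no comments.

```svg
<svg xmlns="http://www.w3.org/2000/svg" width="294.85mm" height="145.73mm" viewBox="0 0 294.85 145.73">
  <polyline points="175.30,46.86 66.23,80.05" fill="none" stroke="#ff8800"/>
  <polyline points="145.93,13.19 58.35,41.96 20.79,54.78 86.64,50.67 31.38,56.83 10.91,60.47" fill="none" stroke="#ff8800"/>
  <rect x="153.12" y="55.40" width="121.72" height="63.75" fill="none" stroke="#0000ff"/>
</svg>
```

G21
G90
G0 X175.30 Y98.87
M3 S195
G1 X66.23 Y65.68 F2734
M5
G0 X145.93 Y132.54
M3 S195
G1 X58.35 Y103.77 F2734
G1 X20.79 Y90.95
G1 X86.64 Y95.06
G1 X31.38 Y88.90
G1 X10.91 Y85.26
M5
G0 X153.12 Y90.33
M3 S873
G1 X274.84 Y90.33 F490
G1 X274.84 Y26.58
G1 X153.12 Y26.58
G1 X153.12 Y90.33
M5
G0 X0.00 Y0.00

Since the viewBox matches the mm dimensions, user units are millimetres directly. The only transform is the Y-flip y_m = 145.73 − y_svg.

Shape 1 is a line segment drawn with `<polyline>`. Its stroke #ff8800 means engrave at S195, F2734. After flipping Y the toolpath is (175.30,98.87) → (66.23,65.68).

Shape 2 is a open polyline drawn with `<polyline>`. Its stroke #ff8800 means engrave at S195, F2734. After flipping Y the toolpath is (145.93,132.54) → (58.35,103.77) → (20.79,90.95) → (86.64,95.06) → (31.38,88.90) → (10.91,85.26).

Shape 3 is a rectangle drawn with `<rect>`. Its stroke #0000ff means cut at S873, F490. After flipping Y the toolpath is (153.12,90.33) → (274.84,90.33) → (274.84,26.58) → (153.12,26.58) → (153.12,90.33), returning to the start.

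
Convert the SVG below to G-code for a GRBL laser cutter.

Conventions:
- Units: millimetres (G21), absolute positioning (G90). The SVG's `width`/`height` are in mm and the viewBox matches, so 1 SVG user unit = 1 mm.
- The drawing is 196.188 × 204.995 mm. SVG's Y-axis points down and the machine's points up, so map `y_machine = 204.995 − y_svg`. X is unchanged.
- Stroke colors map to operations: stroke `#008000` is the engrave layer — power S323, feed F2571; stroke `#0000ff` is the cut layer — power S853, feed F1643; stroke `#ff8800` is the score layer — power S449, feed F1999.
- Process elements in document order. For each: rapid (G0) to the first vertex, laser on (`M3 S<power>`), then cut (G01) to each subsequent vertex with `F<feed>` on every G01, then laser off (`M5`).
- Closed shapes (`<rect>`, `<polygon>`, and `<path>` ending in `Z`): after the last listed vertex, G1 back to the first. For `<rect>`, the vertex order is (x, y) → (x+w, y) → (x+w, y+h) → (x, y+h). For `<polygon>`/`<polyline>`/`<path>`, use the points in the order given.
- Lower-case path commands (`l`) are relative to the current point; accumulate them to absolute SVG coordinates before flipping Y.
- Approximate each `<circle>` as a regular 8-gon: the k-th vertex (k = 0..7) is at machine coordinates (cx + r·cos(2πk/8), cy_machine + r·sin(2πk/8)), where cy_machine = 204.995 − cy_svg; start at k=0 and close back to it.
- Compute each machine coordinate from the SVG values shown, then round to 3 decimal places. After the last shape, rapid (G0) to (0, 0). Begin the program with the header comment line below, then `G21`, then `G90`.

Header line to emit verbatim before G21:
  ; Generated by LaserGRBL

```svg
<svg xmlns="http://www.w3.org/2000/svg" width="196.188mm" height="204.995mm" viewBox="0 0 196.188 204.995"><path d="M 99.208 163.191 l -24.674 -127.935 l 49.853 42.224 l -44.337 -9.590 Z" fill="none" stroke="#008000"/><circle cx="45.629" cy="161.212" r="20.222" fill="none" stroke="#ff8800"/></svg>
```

; Generated by LaserGRBL
G21
G90
G0 X99.208 Y41.804
M3 S323
G01 X74.534 Y169.739 F2571
G01 X124.387 Y127.515 F2571
G01 X80.050 Y137.105 F2571
G01 X99.208 Y41.804 F2571
M5
G0 X65.851 Y43.783
M3 S449
G01 X59.928 Y58.082 F1999
G01 X45.629 Y64.005 F1999
G01 X31.330 Y58.082 F1999
G01 X25.407 Y43.783 F1999
G01 X31.330 Y29.484 F1999
G01 X45.629 Y23.561 F1999
G01 X59.928 Y29.484 F1999
G01 X65.851 Y43.783 F1999
M5
G0 X0.000 Y0.000

Since the viewBox matches the mm dimensions, user units are millimetres directly. The only transform is the Y-flip y_m = 204.995 − y_svg.

Shape 1 is a closed polygon drawn with `<path>`. Its stroke #008000 means engrave at S323, F2571. After flipping Y the toolpath is (99.208,41.804) → (74.534,169.739) → (124.387,127.515) → (80.050,137.105) → (99.208,41.804), returning to the start.

Shape 2 is a circle drawn with `<circle>`. Its stroke #ff8800 means score at S449, F1999. After flipping Y the toolpath is (65.851,43.783) → (59.928,58.082) → (45.629,64.005) → (31.330,58.082) → (25.407,43.783) → (31.330,29.484) → (45.629,23.561) → (59.928,29.484) → (65.851,43.783), returning to the start.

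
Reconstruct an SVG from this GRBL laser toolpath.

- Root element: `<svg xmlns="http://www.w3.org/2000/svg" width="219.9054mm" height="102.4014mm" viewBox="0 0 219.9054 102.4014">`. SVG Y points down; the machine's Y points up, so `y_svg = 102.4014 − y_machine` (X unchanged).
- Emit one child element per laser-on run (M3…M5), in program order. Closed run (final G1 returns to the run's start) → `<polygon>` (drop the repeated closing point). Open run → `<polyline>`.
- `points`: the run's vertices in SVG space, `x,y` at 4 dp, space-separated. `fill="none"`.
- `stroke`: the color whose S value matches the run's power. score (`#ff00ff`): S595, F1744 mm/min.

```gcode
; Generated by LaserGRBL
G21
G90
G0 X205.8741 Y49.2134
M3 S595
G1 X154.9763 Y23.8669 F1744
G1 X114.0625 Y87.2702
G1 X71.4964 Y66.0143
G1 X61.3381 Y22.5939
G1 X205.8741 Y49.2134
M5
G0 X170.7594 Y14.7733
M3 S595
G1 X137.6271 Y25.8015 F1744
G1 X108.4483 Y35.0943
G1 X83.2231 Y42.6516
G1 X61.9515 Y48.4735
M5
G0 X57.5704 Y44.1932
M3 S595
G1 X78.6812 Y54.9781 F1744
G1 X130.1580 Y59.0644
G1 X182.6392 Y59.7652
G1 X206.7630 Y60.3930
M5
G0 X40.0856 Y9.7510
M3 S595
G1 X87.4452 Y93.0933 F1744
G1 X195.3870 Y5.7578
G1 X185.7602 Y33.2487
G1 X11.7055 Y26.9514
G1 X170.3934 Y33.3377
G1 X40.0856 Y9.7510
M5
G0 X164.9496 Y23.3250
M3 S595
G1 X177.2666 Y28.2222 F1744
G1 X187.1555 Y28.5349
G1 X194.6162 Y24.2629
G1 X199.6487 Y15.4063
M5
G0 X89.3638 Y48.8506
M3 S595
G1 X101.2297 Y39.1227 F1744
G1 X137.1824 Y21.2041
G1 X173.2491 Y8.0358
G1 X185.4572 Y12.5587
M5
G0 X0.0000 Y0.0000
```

Each laser-on run becomes one SVG element. Flip Y back into SVG space with y_svg = 102.4014 − y_machine. Every run uses S595, so all elements get stroke `#ff00ff` (score).

Run 1: The run returns to its start, so emit a `<polygon>` with points (Y-flipped): 205.8741,53.1880 154.9763,78.5345 114.0625,15.1312 71.4964,36.3871 61.3381,79.8075.

Run 2: The run is open, so emit a `<polyline>` with points (Y-flipped): 170.7594,87.6281 137.6271,76.5999 108.4483,67.3071 83.2231,59.7498 61.9515,53.9279.

Run 3: The run is open, so emit a `<polyline>` with points (Y-flipped): 57.5704,58.2082 78.6812,47.4233 130.1580,43.3370 182.6392,42.6362 206.7630,42.0084.

Run 4: The run returns to its start, so emit a `<polygon>` with points (Y-flipped): 40.0856,92.6504 87.4452,9.3081 195.3870,96.6436 185.7602,69.1527 11.7055,75.4500 170.3934,69.0637.

Run 5: The run is open, so emit a `<polyline>` with points (Y-flipped): 164.9496,79.0764 177.2666,74.1792 187.1555,73.8665 194.6162,78.1385 199.6487,86.9951.

Run 6: The run is open, so emit a `<polyline>` with points (Y-flipped): 89.3638,53.5508 101.2297,63.2787 137.1824,81.1973 173.2491,94.3656 185.4572,89.8427.

<svg xmlns="http://www.w3.org/2000/svg" width="219.9054mm" height="102.4014mm" viewBox="0 0 219.9054 102.4014">
  <polygon points="205.8741,53.1880 154.9763,78.5345 114.0625,15.1312 71.4964,36.3871 61.3381,79.8075" fill="none" stroke="#ff00ff"/>
  <polyline points="170.7594,87.6281 137.6271,76.5999 108.4483,67.3071 83.2231,59.7498 61.9515,53.9279" fill="none" stroke="#ff00ff"/>
  <polyline points="57.5704,58.2082 78.6812,47.4233 130.1580,43.3370 182.6392,42.6362 206.7630,42.0084" fill="none" stroke="#ff00ff"/>
  <polygon points="40.0856,92.6504 87.4452,9.3081 195.3870,96.6436 185.7602,69.1527 11.7055,75.4500 170.3934,69.0637" fill="none" stroke="#ff00ff"/>
  <polyline points="164.9496,79.0764 177.2666,74.1792 187.1555,73.8665 194.6162,78.1385 199.6487,86.9951" fill="none" stroke="#ff00ff"/>
  <polyline points="89.3638,53.5508 101.2297,63.2787 137.1824,81.1973 173.2491,94.3656 185.4572,89.8427" fill="none" stroke="#ff00ff"/>
</svg>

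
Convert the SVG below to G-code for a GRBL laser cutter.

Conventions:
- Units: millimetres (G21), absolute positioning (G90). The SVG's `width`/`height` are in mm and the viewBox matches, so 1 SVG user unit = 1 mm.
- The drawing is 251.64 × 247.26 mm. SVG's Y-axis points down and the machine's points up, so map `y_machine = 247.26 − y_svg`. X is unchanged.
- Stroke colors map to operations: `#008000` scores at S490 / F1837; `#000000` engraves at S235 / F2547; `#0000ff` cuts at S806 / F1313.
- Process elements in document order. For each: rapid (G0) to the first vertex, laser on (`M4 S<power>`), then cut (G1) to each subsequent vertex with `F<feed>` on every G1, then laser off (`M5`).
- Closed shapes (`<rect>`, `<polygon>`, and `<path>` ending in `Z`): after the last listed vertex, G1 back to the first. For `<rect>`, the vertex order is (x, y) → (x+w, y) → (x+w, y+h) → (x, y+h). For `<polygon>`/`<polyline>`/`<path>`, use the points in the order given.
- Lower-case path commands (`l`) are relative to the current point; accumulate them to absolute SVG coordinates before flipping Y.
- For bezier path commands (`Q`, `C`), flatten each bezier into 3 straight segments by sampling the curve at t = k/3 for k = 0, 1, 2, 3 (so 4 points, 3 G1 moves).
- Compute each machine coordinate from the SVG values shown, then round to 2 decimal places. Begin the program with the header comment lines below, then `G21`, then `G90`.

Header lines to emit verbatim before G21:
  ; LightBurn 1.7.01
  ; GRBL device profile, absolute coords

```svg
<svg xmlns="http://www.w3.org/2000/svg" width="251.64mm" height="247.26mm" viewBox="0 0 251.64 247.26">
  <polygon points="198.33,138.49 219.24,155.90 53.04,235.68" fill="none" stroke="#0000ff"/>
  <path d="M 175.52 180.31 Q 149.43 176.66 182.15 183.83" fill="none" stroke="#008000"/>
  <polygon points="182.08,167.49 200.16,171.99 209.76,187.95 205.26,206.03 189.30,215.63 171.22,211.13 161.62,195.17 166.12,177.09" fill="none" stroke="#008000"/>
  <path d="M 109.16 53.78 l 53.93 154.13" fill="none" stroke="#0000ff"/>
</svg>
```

1 u = 1 mm; y_m = 247.26 − y.

[1] `<polygon>` closed polygon, #0000ff→cut S806 F1313: (198.33,108.77) → (219.24,91.36) → (53.04,11.58) → (198.33,108.77) (closed)

[2] `<path>` quadratic bezier, #008000→score S490 F1837: (175.52,66.95) → (164.66,68.18) → (166.87,67.01) → (182.15,63.43)

[3] `<polygon>` regular polygon, #008000→score S490 F1837: (182.08,79.77) → (200.16,75.27) → (209.76,59.31) → (205.26,41.23) → (189.30,31.63) → (171.22,36.13) → (161.62,52.09) → (166.12,70.17) → (182.08,79.77) (closed)

[4] `<path>` line segment, #0000ff→cut S806 F1313: (109.16,193.48) → (163.09,39.35)

; LightBurn 1.7.01
; GRBL device profile, absolute coords
G21
G90
G0 X198.33 Y108.77
M4 S806
G1 X219.24 Y91.36 F1313
G1 X53.04 Y11.58 F1313
G1 X198.33 Y108.77 F1313
M5
G0 X175.52 Y66.95
M4 S490
G1 X164.66 Y68.18 F1837
G1 X166.87 Y67.01 F1837
G1 X182.15 Y63.43 F1837
M5
G0 X182.08 Y79.77
M4 S490
G1 X200.16 Y75.27 F1837
G1 X209.76 Y59.31 F1837
G1 X205.26 Y41.23 F1837
G1 X189.30 Y31.63 F1837
G1 X171.22 Y36.13 F1837
G1 X161.62 Y52.09 F1837
G1 X166.12 Y70.17 F1837
G1 X182.08 Y79.77 F1837
M5
G0 X109.16 Y193.48
M4 S806
G1 X163.09 Y39.35 F1313
M5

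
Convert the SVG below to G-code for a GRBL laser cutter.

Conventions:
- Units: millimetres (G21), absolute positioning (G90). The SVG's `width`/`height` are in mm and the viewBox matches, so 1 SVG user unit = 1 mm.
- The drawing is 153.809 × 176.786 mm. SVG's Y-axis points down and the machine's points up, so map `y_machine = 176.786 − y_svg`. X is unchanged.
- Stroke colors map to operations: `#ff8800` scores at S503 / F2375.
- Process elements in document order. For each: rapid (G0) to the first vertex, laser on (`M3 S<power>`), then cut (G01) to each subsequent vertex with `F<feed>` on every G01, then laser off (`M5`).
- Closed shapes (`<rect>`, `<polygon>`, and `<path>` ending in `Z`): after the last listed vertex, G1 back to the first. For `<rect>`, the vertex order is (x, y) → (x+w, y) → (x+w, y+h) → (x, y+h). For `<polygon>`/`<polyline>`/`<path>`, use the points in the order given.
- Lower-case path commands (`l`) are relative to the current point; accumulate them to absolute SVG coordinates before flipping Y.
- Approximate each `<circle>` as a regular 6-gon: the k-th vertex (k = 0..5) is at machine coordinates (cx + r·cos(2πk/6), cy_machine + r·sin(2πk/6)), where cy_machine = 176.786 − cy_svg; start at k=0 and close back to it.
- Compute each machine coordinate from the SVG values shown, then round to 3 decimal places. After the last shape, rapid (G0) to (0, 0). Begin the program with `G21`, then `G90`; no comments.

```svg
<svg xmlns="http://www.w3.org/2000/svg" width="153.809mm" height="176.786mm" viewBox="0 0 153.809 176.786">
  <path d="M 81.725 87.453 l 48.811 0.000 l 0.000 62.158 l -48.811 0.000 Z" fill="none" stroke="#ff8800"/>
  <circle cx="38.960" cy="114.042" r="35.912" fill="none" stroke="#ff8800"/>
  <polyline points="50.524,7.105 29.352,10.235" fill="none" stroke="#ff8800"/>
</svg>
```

G21
G90
G0 X81.725 Y89.333
M3 S503
G01 X130.536 Y89.333 F2375
G01 X130.536 Y27.175 F2375
G01 X81.725 Y27.175 F2375
G01 X81.725 Y89.333 F2375
M5
G0 X74.872 Y62.744
M3 S503
G01 X56.916 Y93.845 F2375
G01 X21.004 Y93.845 F2375
G01 X3.048 Y62.744 F2375
G01 X21.004 Y31.643 F2375
G01 X56.916 Y31.643 F2375
G01 X74.872 Y62.744 F2375
M5
G0 X50.524 Y169.681
M3 S503
G01 X29.352 Y166.551 F2375
M5
G0 X0.000 Y0.000

1 u = 1 mm; y_m = 176.786 − y.

[1] `<path>` rectangle, #ff8800→score S503 F2375: (81.725,89.333) → (130.536,89.333) → (130.536,27.175) → (81.725,27.175) → (81.725,89.333) (closed)

[2] `<circle>` circle, #ff8800→score S503 F2375: (74.872,62.744) → (56.916,93.845) → (21.004,93.845) → (3.048,62.744) → (21.004,31.643) → (56.916,31.643) → (74.872,62.744) (closed)

[3] `<polyline>` line segment, #ff8800→score S503 F2375: (50.524,169.681) → (29.352,166.551)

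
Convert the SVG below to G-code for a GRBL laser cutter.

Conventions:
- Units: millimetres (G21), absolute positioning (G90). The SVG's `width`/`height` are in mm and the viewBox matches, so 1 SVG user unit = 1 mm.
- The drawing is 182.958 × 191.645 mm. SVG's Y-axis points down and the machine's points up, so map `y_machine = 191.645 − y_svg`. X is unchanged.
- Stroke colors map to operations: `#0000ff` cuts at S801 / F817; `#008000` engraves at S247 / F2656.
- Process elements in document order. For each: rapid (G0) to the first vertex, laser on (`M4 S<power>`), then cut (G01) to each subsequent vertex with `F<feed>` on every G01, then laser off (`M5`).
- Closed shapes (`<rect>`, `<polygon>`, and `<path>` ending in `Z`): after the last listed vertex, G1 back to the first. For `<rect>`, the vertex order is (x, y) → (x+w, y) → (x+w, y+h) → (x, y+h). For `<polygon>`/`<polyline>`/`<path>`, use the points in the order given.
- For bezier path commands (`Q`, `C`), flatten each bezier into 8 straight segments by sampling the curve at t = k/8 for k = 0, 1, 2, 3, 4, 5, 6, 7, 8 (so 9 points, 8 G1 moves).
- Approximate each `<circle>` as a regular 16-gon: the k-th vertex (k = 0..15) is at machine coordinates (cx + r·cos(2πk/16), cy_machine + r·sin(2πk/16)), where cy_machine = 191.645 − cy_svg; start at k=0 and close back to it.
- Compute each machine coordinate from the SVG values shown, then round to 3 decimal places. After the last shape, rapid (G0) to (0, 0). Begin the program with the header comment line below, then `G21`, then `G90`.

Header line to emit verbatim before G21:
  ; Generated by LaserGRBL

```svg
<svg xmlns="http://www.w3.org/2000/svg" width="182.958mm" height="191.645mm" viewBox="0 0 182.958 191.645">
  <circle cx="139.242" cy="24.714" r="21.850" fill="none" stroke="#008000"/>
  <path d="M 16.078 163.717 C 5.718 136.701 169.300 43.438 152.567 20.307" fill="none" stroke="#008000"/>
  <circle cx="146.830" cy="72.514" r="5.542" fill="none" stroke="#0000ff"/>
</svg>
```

1 u = 1 mm; y_m = 191.645 − y.

[1] `<circle>` circle, #008000→engrave S247 F2656: (161.092,166.931) → (159.429,175.293) → (154.692,182.381) → (147.604,187.118) → (139.242,188.781) → (130.880,187.118) → (123.792,182.381) → (119.055,175.293) → (117.392,166.931) → (119.055,158.569) → (123.792,151.481) → (130.880,146.744) → (139.242,145.081) → (147.604,146.744) → (154.692,151.481) → (159.429,158.569) → (161.092,166.931) (closed)

[2] `<path>` cubic bezier, #008000→engrave S247 F2656: (16.078,27.928) → (19.655,40.898) → (35.387,58.480) → (59.123,79.077) → (86.712,101.090) → (114.003,122.921) → (136.843,142.971) → (151.082,159.643) → (152.567,171.338)

[3] `<circle>` circle, #0000ff→cut S801 F817: (152.372,119.131) → (151.950,121.252) → (150.749,123.050) → (148.951,124.251) → (146.830,124.673) → (144.709,124.251) → (142.911,123.050) → (141.710,121.252) → (141.288,119.131) → (141.710,117.010) → (142.911,115.212) → (144.709,114.011) → (146.830,113.589) → (148.951,114.011) → (150.749,115.212) → (151.950,117.010) → (152.372,119.131) (closed)

; Generated by LaserGRBL
G21
G90
G0 X161.092 Y166.931
M4 S247
G01 X159.429 Y175.293 F2656
G01 X154.692 Y182.381 F2656
G01 X147.604 Y187.118 F2656
G01 X139.242 Y188.781 F2656
G01 X130.880 Y187.118 F2656
G01 X123.792 Y182.381 F2656
G01 X119.055 Y175.293 F2656
G01 X117.392 Y166.931 F2656
G01 X119.055 Y158.569 F2656
G01 X123.792 Y151.481 F2656
G01 X130.880 Y146.744 F2656
G01 X139.242 Y145.081 F2656
G01 X147.604 Y146.744 F2656
G01 X154.692 Y151.481 F2656
G01 X159.429 Y158.569 F2656
G01 X161.092 Y166.931 F2656
M5
G0 X16.078 Y27.928
M4 S247
G01 X19.655 Y40.898 F2656
G01 X35.387 Y58.480 F2656
G01 X59.123 Y79.077 F2656
G01 X86.712 Y101.090 F2656
G01 X114.003 Y122.921 F2656
G01 X136.843 Y142.971 F2656
G01 X151.082 Y159.643 F2656
G01 X152.567 Y171.338 F2656
M5
G0 X152.372 Y119.131
M4 S801
G01 X151.950 Y121.252 F817
G01 X150.749 Y123.050 F817
G01 X148.951 Y124.251 F817
G01 X146.830 Y124.673 F817
G01 X144.709 Y124.251 F817
G01 X142.911 Y123.050 F817
G01 X141.710 Y121.252 F817
G01 X141.288 Y119.131 F817
G01 X141.710 Y117.010 F817
G01 X142.911 Y115.212 F817
G01 X144.709 Y114.011 F817
G01 X146.830 Y113.589 F817
G01 X148.951 Y114.011 F817
G01 X150.749 Y115.212 F817
G01 X151.950 Y117.010 F817
G01 X152.372 Y119.131 F817
M5
G0 X0.000 Y0.000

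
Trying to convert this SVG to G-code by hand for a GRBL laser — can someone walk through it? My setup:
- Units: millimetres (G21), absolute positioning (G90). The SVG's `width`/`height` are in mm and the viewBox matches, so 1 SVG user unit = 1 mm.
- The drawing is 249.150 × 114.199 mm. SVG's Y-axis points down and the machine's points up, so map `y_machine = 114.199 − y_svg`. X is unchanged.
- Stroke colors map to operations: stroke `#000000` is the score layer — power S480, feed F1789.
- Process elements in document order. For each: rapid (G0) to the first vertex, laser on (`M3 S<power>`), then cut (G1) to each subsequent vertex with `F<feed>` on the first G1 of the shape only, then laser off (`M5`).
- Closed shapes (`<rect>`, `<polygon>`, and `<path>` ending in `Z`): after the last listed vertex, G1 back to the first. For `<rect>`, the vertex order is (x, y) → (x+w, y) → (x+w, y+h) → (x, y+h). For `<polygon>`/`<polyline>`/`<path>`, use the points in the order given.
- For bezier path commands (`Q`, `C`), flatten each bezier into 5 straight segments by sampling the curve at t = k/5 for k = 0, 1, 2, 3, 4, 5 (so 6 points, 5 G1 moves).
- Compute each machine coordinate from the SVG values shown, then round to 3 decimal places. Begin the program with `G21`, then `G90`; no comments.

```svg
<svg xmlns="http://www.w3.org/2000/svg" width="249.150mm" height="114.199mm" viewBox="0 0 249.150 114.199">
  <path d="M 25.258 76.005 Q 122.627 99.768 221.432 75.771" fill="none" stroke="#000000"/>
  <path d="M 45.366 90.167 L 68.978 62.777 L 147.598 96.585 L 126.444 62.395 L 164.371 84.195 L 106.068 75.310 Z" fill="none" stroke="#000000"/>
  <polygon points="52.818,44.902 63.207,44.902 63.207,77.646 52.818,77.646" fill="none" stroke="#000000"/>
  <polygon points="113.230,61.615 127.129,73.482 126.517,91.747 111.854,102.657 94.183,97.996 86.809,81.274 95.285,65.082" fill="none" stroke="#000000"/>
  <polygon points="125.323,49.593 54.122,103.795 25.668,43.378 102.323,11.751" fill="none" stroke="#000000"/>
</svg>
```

1 u = 1 mm; y_m = 114.199 − y.

[1] `<path>` quadratic bezier, #000000→score S480 F1789: (25.258,38.194) → (64.263,30.599) → (103.383,26.825) → (142.618,26.872) → (181.967,30.740) → (221.432,38.428)

[2] `<path>` closed polygon, #000000→score S480 F1789: (45.366,24.032) → (68.978,51.422) → (147.598,17.614) → (126.444,51.804) → (164.371,30.004) → (106.068,38.889) → (45.366,24.032) (closed)

[3] `<polygon>` rectangle, #000000→score S480 F1789: (52.818,69.297) → (63.207,69.297) → (63.207,36.553) → (52.818,36.553) → (52.818,69.297) (closed)

[4] `<polygon>` regular polygon, #000000→score S480 F1789: (113.230,52.584) → (127.129,40.717) → (126.517,22.452) → (111.854,11.542) → (94.183,16.203) → (86.809,32.925) → (95.285,49.117) → (113.230,52.584) (closed)

[5] `<polygon>` closed polygon, #000000→score S480 F1789: (125.323,64.606) → (54.122,10.404) → (25.668,70.821) → (102.323,102.448) → (125.323,64.606) (closed)

G21
G90
G0 X25.258 Y38.194
M3 S480
G1 X64.263 Y30.599 F1789
G1 X103.383 Y26.825
G1 X142.618 Y26.872
G1 X181.967 Y30.740
G1 X221.432 Y38.428
M5
G0 X45.366 Y24.032
M3 S480
G1 X68.978 Y51.422 F1789
G1 X147.598 Y17.614
G1 X126.444 Y51.804
G1 X164.371 Y30.004
G1 X106.068 Y38.889
G1 X45.366 Y24.032
M5
G0 X52.818 Y69.297
M3 S480
G1 X63.207 Y69.297 F1789
G1 X63.207 Y36.553
G1 X52.818 Y36.553
G1 X52.818 Y69.297
M5
G0 X113.230 Y52.584
M3 S480
G1 X127.129 Y40.717 F1789
G1 X126.517 Y22.452
G1 X111.854 Y11.542
G1 X94.183 Y16.203
G1 X86.809 Y32.925
G1 X95.285 Y49.117
G1 X113.230 Y52.584
M5
G0 X125.323 Y64.606
M3 S480
G1 X54.122 Y10.404 F1789
G1 X25.668 Y70.821
G1 X102.323 Y102.448
G1 X125.323 Y64.606
M5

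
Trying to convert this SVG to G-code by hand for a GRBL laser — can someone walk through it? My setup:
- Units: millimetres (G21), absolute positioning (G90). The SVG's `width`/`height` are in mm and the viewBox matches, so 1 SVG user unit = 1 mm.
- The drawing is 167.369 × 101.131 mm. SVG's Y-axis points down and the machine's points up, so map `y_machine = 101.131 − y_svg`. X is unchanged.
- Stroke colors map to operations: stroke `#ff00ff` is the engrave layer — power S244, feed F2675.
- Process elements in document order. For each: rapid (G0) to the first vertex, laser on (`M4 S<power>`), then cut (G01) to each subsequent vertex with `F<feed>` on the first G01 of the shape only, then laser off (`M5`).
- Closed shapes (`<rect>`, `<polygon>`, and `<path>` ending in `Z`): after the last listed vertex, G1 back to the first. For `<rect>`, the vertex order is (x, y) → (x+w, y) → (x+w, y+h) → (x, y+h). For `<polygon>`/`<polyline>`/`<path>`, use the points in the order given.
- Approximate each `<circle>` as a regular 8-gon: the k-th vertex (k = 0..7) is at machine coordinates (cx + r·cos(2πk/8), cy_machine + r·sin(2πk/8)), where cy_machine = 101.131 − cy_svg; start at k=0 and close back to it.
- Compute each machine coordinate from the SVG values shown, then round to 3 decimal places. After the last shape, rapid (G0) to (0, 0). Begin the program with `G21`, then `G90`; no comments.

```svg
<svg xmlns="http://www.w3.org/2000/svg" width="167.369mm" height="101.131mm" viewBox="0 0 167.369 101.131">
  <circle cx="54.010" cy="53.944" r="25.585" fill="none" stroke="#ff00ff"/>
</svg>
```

G21
G90
G0 X79.595 Y47.187
M4 S244
G01 X72.101 Y65.278 F2675
G01 X54.010 Y72.772
G01 X35.919 Y65.278
G01 X28.425 Y47.187
G01 X35.919 Y29.096
G01 X54.010 Y21.602
G01 X72.101 Y29.096
G01 X79.595 Y47.187
M5
G0 X0.000 Y0.000

viewBox `0 0 167.369 101.131` with mm width/height → 1 unit = 1 mm. Flip: y_m = 101.131 − y_svg.

**Shape 1** — `<circle>` circle, stroke `#ff00ff` → engrave (S244, F2675). Machine vertices: (79.595,47.187) → (72.101,65.278) → (54.010,72.772) → (35.919,65.278) → (28.425,47.187) → (35.919,29.096) → (54.010,21.602) → (72.101,29.096) → (79.595,47.187). Closed: final G1 returns to the first vertex.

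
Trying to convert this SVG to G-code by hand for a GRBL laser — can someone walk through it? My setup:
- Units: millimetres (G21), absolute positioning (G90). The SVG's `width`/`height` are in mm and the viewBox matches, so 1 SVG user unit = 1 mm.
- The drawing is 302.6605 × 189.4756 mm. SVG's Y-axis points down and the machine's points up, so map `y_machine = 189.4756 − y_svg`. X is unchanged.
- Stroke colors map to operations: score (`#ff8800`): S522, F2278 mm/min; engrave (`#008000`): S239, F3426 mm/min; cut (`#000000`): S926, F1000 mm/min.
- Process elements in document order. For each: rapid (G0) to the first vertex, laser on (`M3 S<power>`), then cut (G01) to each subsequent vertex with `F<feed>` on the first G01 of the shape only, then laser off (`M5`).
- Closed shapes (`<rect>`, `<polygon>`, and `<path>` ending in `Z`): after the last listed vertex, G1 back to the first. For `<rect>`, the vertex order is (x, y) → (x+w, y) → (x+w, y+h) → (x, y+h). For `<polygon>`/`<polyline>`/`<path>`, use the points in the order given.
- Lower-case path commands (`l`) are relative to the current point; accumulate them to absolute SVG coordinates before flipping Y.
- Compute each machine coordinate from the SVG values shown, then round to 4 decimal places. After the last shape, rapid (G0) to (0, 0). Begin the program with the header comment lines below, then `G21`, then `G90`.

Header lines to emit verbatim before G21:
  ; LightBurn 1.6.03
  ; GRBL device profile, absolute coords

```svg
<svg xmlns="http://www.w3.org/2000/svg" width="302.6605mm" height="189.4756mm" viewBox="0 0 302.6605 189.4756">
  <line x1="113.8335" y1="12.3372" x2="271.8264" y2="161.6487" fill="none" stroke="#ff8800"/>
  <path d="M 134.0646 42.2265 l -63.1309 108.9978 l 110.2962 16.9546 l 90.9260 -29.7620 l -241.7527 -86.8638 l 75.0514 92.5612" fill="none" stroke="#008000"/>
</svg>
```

1 u = 1 mm; y_m = 189.4756 − y.

[1] `<line>` line segment, #ff8800→score S522 F2278: (113.8335,177.1384) → (271.8264,27.8269)

[2] `<path>` open polyline, #008000→engrave S239 F3426: (134.0646,147.2491) → (70.9337,38.2513) → (181.2299,21.2967) → (272.1559,51.0587) → (30.4032,137.9225) → (105.4546,45.3613)

; LightBurn 1.6.03
; GRBL device profile, absolute coords
G21
G90
G0 X113.8335 Y177.1384
M3 S522
G01 X271.8264 Y27.8269 F2278
M5
G0 X134.0646 Y147.2491
M3 S239
G01 X70.9337 Y38.2513 F3426
G01 X181.2299 Y21.2967
G01 X272.1559 Y51.0587
G01 X30.4032 Y137.9225
G01 X105.4546 Y45.3613
M5
G0 X0.0000 Y0.0000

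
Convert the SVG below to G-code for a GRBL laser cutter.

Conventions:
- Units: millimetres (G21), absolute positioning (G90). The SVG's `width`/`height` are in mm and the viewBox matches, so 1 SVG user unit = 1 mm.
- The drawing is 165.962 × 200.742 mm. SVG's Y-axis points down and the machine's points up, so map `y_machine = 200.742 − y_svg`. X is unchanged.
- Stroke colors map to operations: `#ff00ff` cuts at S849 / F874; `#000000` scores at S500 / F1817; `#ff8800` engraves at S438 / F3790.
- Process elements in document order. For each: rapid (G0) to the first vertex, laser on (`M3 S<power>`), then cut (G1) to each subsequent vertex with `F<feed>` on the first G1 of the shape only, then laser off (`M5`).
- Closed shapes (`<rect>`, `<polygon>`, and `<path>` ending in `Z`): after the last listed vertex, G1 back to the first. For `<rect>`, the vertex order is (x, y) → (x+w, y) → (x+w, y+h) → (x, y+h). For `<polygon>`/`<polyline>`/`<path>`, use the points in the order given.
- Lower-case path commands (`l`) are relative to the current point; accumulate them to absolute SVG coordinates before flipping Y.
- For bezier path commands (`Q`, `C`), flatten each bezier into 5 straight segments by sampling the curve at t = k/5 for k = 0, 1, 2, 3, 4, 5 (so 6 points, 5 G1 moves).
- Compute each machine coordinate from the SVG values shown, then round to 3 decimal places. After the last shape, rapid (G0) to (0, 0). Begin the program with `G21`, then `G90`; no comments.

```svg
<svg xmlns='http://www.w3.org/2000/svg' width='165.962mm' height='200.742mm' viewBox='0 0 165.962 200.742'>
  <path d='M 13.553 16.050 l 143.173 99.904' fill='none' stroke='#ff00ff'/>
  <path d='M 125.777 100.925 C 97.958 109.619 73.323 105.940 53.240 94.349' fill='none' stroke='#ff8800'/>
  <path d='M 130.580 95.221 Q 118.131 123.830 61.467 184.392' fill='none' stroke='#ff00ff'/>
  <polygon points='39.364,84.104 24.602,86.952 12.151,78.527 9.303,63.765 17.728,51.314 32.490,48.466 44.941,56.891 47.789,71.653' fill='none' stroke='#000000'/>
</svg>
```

Since the viewBox matches the mm dimensions, user units are millimetres directly. The only transform is the Y-flip y_m = 200.742 − y_svg.

Shape 1 is a line segment drawn with `<path>`. Its stroke #ff00ff means cut at S849, F874. After flipping Y the toolpath is (13.553,184.692) → (156.726,84.788).

Shape 2 is a cubic bezier drawn with `<path>`. Its stroke #ff8800 means engrave at S438, F3790. After flipping Y the toolpath is (125.777,99.817) → (109.479,96.050) → (94.010,95.038) → (79.437,96.567) → (65.825,100.424) → (53.240,106.393).

Shape 3 is a quadratic bezier drawn with `<path>`. Its stroke #ff00ff means cut at S849, F874. After flipping Y the toolpath is (130.580,105.521) → (123.832,92.799) → (113.546,77.521) → (99.724,59.687) → (82.364,39.297) → (61.467,16.350).

Shape 4 is a regular polygon drawn with `<polygon>`. Its stroke #000000 means score at S500, F1817. After flipping Y the toolpath is (39.364,116.638) → (24.602,113.790) → (12.151,122.215) → (9.303,136.977) → (17.728,149.428) → (32.490,152.276) → (44.941,143.851) → (47.789,129.089) → (39.364,116.638), returning to the start.

G21
G90
G0 X13.553 Y184.692
M3 S849
G1 X156.726 Y84.788 F874
M5
G0 X125.777 Y99.817
M3 S438
G1 X109.479 Y96.050 F3790
G1 X94.010 Y95.038
G1 X79.437 Y96.567
G1 X65.825 Y100.424
G1 X53.240 Y106.393
M5
G0 X130.580 Y105.521
M3 S849
G1 X123.832 Y92.799 F874
G1 X113.546 Y77.521
G1 X99.724 Y59.687
G1 X82.364 Y39.297
G1 X61.467 Y16.350
M5
G0 X39.364 Y116.638
M3 S500
G1 X24.602 Y113.790 F1817
G1 X12.151 Y122.215
G1 X9.303 Y136.977
G1 X17.728 Y149.428
G1 X32.490 Y152.276
G1 X44.941 Y143.851
G1 X47.789 Y129.089
G1 X39.364 Y116.638
M5
G0 X0.000 Y0.000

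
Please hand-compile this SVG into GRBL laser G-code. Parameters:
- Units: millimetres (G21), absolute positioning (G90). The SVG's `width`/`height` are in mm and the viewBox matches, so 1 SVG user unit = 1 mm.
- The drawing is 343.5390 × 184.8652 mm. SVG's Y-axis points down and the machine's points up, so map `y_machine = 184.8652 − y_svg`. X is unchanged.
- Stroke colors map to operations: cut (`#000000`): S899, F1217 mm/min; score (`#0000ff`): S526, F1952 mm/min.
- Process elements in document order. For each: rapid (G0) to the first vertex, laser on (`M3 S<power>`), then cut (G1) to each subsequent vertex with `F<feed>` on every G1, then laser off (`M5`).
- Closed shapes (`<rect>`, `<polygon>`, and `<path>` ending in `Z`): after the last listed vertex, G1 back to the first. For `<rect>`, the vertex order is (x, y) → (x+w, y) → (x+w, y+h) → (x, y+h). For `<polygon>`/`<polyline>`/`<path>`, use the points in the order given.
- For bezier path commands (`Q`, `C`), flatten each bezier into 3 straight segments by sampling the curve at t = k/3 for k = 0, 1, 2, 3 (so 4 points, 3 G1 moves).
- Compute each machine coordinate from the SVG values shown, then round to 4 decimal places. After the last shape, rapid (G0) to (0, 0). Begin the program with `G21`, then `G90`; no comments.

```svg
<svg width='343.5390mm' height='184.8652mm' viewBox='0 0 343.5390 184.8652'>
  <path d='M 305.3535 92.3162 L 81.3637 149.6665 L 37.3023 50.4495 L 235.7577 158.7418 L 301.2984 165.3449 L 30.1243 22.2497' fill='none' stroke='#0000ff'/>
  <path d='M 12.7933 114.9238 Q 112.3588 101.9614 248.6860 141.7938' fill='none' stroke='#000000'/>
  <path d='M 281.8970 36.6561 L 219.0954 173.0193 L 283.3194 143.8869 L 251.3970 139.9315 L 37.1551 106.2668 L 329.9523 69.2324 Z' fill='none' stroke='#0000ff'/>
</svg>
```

G21
G90
G0 X305.3535 Y92.5490
M3 S526
G1 X81.3637 Y35.1987 F1952
G1 X37.3023 Y134.4157 F1952
G1 X235.7577 Y26.1234 F1952
G1 X301.2984 Y19.5203 F1952
G1 X30.1243 Y162.6155 F1952
M5
G0 X12.7933 Y69.9414
M3 S899
G1 X83.2549 Y72.7169 F1217
G1 X161.8858 Y63.7602 F1217
G1 X248.6860 Y43.0714 F1217
M5
G0 X281.8970 Y148.2091
M3 S526
G1 X219.0954 Y11.8459 F1952
G1 X283.3194 Y40.9783 F1952
G1 X251.3970 Y44.9337 F1952
G1 X37.1551 Y78.5984 F1952
G1 X329.9523 Y115.6328 F1952
G1 X281.8970 Y148.2091 F1952
M5
G0 X0.0000 Y0.0000

Since the viewBox matches the mm dimensions, user units are millimetres directly. The only transform is the Y-flip y_m = 184.8652 − y_svg.

Shape 1 is a open polyline drawn with `<path>`. Its stroke #0000ff means score at S526, F1952. After flipping Y the toolpath is (305.3535,92.5490) → (81.3637,35.1987) → (37.3023,134.4157) → (235.7577,26.1234) → (301.2984,19.5203) → (30.1243,162.6155).

Shape 2 is a quadratic bezier drawn with `<path>`. Its stroke #000000 means cut at S899, F1217. After flipping Y the toolpath is (12.7933,69.9414) → (83.2549,72.7169) → (161.8858,63.7602) → (248.6860,43.0714).

Shape 3 is a closed polygon drawn with `<path>`. Its stroke #0000ff means score at S526, F1952. After flipping Y the toolpath is (281.8970,148.2091) → (219.0954,11.8459) → (283.3194,40.9783) → (251.3970,44.9337) → (37.1551,78.5984) → (329.9523,115.6328) → (281.8970,148.2091), returning to the start.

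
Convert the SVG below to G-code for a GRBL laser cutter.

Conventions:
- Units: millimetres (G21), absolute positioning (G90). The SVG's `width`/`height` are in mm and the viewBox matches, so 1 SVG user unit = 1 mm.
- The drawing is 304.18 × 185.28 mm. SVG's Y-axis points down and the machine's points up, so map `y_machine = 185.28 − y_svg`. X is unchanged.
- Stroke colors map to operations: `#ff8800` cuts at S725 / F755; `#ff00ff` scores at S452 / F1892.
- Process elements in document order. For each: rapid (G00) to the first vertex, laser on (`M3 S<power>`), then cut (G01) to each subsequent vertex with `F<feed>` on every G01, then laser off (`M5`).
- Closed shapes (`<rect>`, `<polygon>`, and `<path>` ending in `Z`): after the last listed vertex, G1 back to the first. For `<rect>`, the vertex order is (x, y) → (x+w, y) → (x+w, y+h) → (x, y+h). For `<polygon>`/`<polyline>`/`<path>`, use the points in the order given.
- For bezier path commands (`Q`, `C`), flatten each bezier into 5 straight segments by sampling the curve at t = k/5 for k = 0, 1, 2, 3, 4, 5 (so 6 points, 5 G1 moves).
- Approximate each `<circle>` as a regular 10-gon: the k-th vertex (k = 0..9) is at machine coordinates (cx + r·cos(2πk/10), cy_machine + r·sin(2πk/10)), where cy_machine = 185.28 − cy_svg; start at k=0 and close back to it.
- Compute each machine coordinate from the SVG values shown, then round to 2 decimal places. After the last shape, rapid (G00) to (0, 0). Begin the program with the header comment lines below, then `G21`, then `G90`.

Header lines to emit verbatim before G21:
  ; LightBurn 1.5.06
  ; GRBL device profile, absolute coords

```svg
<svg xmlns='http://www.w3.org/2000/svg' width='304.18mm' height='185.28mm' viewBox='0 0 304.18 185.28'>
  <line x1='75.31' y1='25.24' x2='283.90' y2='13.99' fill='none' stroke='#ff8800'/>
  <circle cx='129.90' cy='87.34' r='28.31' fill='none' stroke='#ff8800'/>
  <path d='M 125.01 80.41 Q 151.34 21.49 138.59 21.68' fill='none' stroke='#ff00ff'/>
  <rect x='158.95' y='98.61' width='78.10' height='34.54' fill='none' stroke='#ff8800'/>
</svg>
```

; LightBurn 1.5.06
; GRBL device profile, absolute coords
G21
G90
G00 X75.31 Y160.04
M3 S725
G01 X283.90 Y171.29 F755
M5
G00 X158.21 Y97.94
M3 S725
G01 X152.80 Y114.58 F755
G01 X138.65 Y124.86 F755
G01 X121.15 Y124.86 F755
G01 X107.00 Y114.58 F755
G01 X101.59 Y97.94 F755
G01 X107.00 Y81.30 F755
G01 X121.15 Y71.02 F755
G01 X138.65 Y71.02 F755
G01 X152.80 Y81.30 F755
G01 X158.21 Y97.94 F755
M5
G00 X125.01 Y104.87
M3 S452
G01 X133.98 Y126.07 F1892
G01 X139.82 Y142.55 F1892
G01 X142.54 Y154.29 F1892
G01 X142.13 Y161.31 F1892
G01 X138.59 Y163.60 F1892
M5
G00 X158.95 Y86.67
M3 S725
G01 X237.05 Y86.67 F755
G01 X237.05 Y52.13 F755
G01 X158.95 Y52.13 F755
G01 X158.95 Y86.67 F755
M5
G00 X0.00 Y0.00

viewBox `0 0 304.18 185.28` with mm width/height → 1 unit = 1 mm. Flip: y_m = 185.28 − y_svg.

**Shape 1** — `<line>` line segment, stroke `#ff8800` → cut (S725, F755). Machine vertices: (75.31,160.04) → (283.90,171.29). Open path.

**Shape 2** — `<circle>` circle, stroke `#ff8800` → cut (S725, F755). Machine vertices: (158.21,97.94) → (152.80,114.58) → (138.65,124.86) → (121.15,124.86) → (107.00,114.58) → (101.59,97.94) → (107.00,81.30) → (121.15,71.02) → (138.65,71.02) → (152.80,81.30) → (158.21,97.94). Closed: final G1 returns to the first vertex.

**Shape 3** — `<path>` quadratic bezier, stroke `#ff00ff` → score (S452, F1892). Control points (SVG): P0=(125.01,80.41), P1=(151.34,21.49), P2=(138.59,21.68); sampled at t=k/5. Machine vertices: (125.01,104.87) → (133.98,126.07) → (139.82,142.55) → (142.54,154.29) → (142.13,161.31) → (138.59,163.60). Open path.

**Shape 4** — `<rect>` rectangle, stroke `#ff8800` → cut (S725, F755). Machine vertices: (158.95,86.67) → (237.05,86.67) → (237.05,52.13) → (158.95,52.13) → (158.95,86.67). Closed: final G1 returns to the first vertex.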